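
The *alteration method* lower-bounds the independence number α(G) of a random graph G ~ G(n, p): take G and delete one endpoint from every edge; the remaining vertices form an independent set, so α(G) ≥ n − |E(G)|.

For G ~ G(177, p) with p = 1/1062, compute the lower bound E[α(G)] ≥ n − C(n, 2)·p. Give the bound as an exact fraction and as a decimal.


E[|E(G)|] = C(177, 2)·p = 15576 · (1/1062) = 44/3.
E[α(G)] ≥ n − E[|E(G)|] = 177 − 44/3 = 487/3.
Numerically: ≈ 162.333.
(This is only a lower bound; the true E[α(G)] may be larger.)

E[α(G)] ≥ 487/3 ≈ 162.333.


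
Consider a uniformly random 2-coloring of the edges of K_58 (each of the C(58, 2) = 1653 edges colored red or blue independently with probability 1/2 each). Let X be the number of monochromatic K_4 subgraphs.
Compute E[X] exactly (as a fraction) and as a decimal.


Let X = Σ_S X_S over the C(58, 4) = 424270 subsets S of size 4, where X_S = 1 if the K_4 on S is monochromatic.
For a fixed S, the K_4 on S has C(4, 2) = 6 edges. P[all 6 edges red] = (1/2)^6, and likewise for blue, so P[monochromatic] = 2·(1/2)^6 = 2^{1 − 6} = 1/32.
Summing: E[X] = C(58, 4) · 2^{1 − 6} = 424270 · 1/32 = 212135/16.
Numerically: E[X] ≈ 13258.43750.

E[X] = C(58,4)·2^(1−C(4,2)) = 212135/16 ≈ 13258.43750.


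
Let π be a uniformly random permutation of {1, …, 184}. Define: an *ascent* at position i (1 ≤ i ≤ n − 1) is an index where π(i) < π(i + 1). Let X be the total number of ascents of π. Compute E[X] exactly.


Write X = Σ X_I over i = 1, …, 183, with X_I the indicator of one ascent.
There are 183 indicators.
For each fixed i, the pair (π(i), π(i+1)) is a uniformly random ordered pair of distinct values from {1, …, 184}; by symmetry P[π(i) < π(i+1)] = 1/2.
By linearity: E[X] = 183 · (1/2) = (184 − 1) · (1/2) = 183/2 ≈ 91.500000.

E[X] = 183/2 = 91.500000.


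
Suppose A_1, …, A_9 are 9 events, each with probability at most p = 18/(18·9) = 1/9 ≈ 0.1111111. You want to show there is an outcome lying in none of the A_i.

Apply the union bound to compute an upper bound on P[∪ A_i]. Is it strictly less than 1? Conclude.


Union bound: P[∪_{i=1}^{9} A_i] ≤ Σ_i P[A_i] ≤ 9·p = 9·(1/9) = 1.
Numerically: 1 ≈ 1.0000000.
Is 1 < 1? NO.
Since the bound 1 is ≥ 1, the union bound is uninformative here; it does NOT by itself certify existence.

9·p = 1 ≈ 1.0000000; existence NOT certified by the union bound.


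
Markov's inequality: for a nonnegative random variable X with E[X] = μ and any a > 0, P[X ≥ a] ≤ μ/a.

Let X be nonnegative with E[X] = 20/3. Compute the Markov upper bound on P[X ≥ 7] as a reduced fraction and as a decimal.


μ = E[X] = 20/3, a = 7.
Markov: P[X ≥ 7] ≤ μ/a = (20/3)/7 = 20/21.
Numerically: ≈ 0.95238.
(Since a = 7 > μ = 6.66667, the bound 20/21 is < 1 and informative.)

P[X ≥ 7] ≤ 20/21 ≈ 0.95238.


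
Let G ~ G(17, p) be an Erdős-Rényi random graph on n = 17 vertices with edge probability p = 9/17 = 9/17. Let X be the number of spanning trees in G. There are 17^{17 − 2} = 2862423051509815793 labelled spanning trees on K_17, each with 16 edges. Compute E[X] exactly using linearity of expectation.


K_17 has 17^{17 − 2} = 2862423051509815793 labelled spanning trees.
For each such spanning tree H, let X_H = 1 if all 16 edges of H are present in G. Then P[X_H = 1] = p^{16} = (9/17)^{16} = 1853020188851841/48661191875666868481.
By linearity: E[X] = Σ_H E[X_H] = 2862423051509815793 · p^{16} = 2862423051509815793 · 1853020188851841/48661191875666868481 = 1853020188851841/17.
Numerically: E[X] ≈ 1.09e+14.

E[X] = 2862423051509815793 · (9/17)^{16} = 1853020188851841/17 ≈ 1.09e+14.


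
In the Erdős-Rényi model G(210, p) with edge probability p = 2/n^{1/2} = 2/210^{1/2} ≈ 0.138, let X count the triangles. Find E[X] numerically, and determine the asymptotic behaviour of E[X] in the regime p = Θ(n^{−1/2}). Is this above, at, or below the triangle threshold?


Number of potential triangles: C(210, 3) = 1521520.
Each occurs with probability p³ ≈ (0.138)³ ≈ 2.62882e-03.
By linearity: E[X] = C(210, 3)·p³ ≈ 1521520 · 2.62882e-03 ≈ 3999.804.
Since α = 1/2 < 1, p = c/n^{1/2} ≫ 1/n is above the triangle threshold p ~ 1/n. Asymptotically E[X] ~ (c³/6)·n^{3(1−α)} = (2³/6)·n^{1.5} → ∞; triangles are abundant w.h.p.

E[X] ≈ 3999.804; in regime p = Θ(1/n^{1/2}) E[X] diverges (above the triangle threshold p ~ 1/n).


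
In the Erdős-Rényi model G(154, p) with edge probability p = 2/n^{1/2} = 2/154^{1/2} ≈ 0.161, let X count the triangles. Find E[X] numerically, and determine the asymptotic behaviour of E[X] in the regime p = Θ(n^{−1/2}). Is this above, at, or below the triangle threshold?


Number of potential triangles: C(154, 3) = 596904.
Each occurs with probability p³ ≈ (0.161)³ ≈ 4.18609e-03.
By linearity: E[X] = C(154, 3)·p³ ≈ 596904 · 4.18609e-03 ≈ 2498.696.
Since α = 1/2 < 1, p = c/n^{1/2} ≫ 1/n is above the triangle threshold p ~ 1/n. Asymptotically E[X] ~ (c³/6)·n^{3(1−α)} = (2³/6)·n^{1.5} → ∞; triangles are abundant w.h.p.

E[X] ≈ 2498.696; in regime p = Θ(1/n^{1/2}) E[X] diverges (above the triangle threshold p ~ 1/n).


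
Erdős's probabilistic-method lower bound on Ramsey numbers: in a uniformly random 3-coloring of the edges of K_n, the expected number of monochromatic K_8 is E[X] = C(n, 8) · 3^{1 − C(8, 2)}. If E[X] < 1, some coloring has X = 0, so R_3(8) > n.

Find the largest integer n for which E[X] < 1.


We need C(n, 8) · 3^{1 − 28} < 1, i.e. C(n, 8) < 3^{28 − 1} = 7625597484987.
Check values of n near the boundary:
  n = 154: C(154, 8) = 6521818990995; 6521818990995 < 7625597484987? YES
  n = 155: C(155, 8) = 6876747915675; 6876747915675 < 7625597484987? YES
  n = 156: C(156, 8) = 7248464019225; 7248464019225 < 7625597484987? YES
  n = 157: C(157, 8) = 7637643295425; 7637643295425 < 7625597484987? NO
  n = 158: C(158, 8) = 8044984271181; 8044984271181 < 7625597484987? NO
  n = 159: C(159, 8) = 8471208603429; 8471208603429 < 7625597484987? NO
The largest n with C(n, 8) < 7625597484987 is n = 156 (where E[X] = 805384891025/847288609443 ≈ 0.9505437). Hence R_3(8) > 156, i.e. R_3(8) ≥ 157.

Largest n = 156; hence R_3(8) > 156.


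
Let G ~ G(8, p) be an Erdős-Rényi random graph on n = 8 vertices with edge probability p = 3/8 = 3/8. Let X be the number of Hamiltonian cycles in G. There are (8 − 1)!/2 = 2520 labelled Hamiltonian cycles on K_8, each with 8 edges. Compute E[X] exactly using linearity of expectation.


K_8 has (8 − 1)!/2 = 2520 labelled Hamiltonian cycles.
For each such Hamiltonian cycle H, let X_H = 1 if all 8 edges of H are present in G. Then P[X_H = 1] = p^{8} = (3/8)^{8} = 6561/16777216.
Summing the indicators: E[X] = Σ_H E[X_H] = 2520 · p^{8} = 2520 · 6561/16777216 = 2066715/2097152.
Numerically: E[X] ≈ 0.985.

E[X] = 2520 · (3/8)^{8} = 2066715/2097152 ≈ 0.985.


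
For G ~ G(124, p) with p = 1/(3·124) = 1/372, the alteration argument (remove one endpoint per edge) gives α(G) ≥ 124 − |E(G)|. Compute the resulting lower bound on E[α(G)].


E[|E(G)|] = C(124, 2)·p = 7626 · (1/372) = 41/2.
E[α(G)] ≥ n − E[|E(G)|] = 124 − 41/2 = 207/2.
Numerically: ≈ 103.50000.
(This is only a lower bound; the true E[α(G)] may be larger.)

E[α(G)] ≥ 207/2 ≈ 103.50000.


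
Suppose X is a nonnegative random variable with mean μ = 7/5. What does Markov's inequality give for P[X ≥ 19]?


μ = E[X] = 7/5, a = 19.
Markov: P[X ≥ 19] ≤ μ/a = (7/5)/19 = 7/95.
Numerically: ≈ 0.074.
(Since a = 19 > μ = 1.400, the bound 7/95 is < 1 and informative.)

P[X ≥ 19] ≤ 7/95 ≈ 0.074.


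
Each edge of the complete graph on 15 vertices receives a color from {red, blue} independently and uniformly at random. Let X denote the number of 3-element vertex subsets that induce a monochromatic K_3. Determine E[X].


Let X = Σ_S X_S over the C(15, 3) = 455 subsets S of size 3, where X_S = 1 if the K_3 on S is monochromatic.
For a fixed S, the K_3 on S has C(3, 2) = 3 edges. P[all 3 edges red] = (1/2)^3, and likewise for blue, so P[monochromatic] = 2·(1/2)^3 = 2^{1 − 3} = 1/4.
By linearity of expectation: E[X] = C(15, 3) · 2^{1 − 3} = 455 · 1/4 = 455/4.
Numerically: E[X] ≈ 113.750000.

E[X] = C(15,3)·2^(1−C(3,2)) = 455/4 ≈ 113.750000.


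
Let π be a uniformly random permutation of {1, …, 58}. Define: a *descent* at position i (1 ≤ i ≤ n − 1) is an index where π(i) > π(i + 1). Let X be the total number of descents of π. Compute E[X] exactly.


Write X = Σ X_I over i = 1, …, 57, with X_I the indicator of one descent.
There are 57 indicators.
For each fixed i, the pair (π(i), π(i+1)) is a uniformly random ordered pair of distinct values from {1, …, 58}; by symmetry P[π(i) > π(i+1)] = 1/2.
By linearity: E[X] = 57 · (1/2) = (58 − 1) · (1/2) = 57/2 ≈ 28.500000.

E[X] = 57/2 = 28.500000.


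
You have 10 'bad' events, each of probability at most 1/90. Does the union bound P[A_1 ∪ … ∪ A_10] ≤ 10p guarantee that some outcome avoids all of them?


Union bound: P[∪_{i=1}^{10} A_i] ≤ Σ_i P[A_i] ≤ 10·p = 10·(1/90) = 1/9.
Numerically: 1/9 ≈ 0.1111111.
Is 1/9 < 1? YES.
Since P[∪ A_i] ≤ 1/9 < 1, the complement has P[∩ A_i^c] ≥ 1 − 1/9 = 8/9 > 0, so some outcome avoids every A_i.

10·p = 1/9 ≈ 0.1111111; existence CERTIFIED by the union bound.


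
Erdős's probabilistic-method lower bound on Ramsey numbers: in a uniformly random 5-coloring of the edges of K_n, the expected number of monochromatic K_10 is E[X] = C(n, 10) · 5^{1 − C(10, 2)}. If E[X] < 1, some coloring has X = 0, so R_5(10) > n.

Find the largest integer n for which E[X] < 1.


We need C(n, 10) · 5^{1 − 45} < 1, i.e. C(n, 10) < 5^{45 − 1} = 5684341886080801486968994140625.
Check values of n near the boundary:
  n = 5390: C(5390, 10) = 5655833965919099070255434039753; 5655833965919099070255434039753 < 5684341886080801486968994140625? YES
  n = 5391: C(5391, 10) = 5666344714787188828795213697883; 5666344714787188828795213697883 < 5684341886080801486968994140625? YES
  n = 5392: C(5392, 10) = 5676873040158402483252283957448; 5676873040158402483252283957448 < 5684341886080801486968994140625? YES
  n = 5393: C(5393, 10) = 5687418968154238267170642278008; 5687418968154238267170642278008 < 5684341886080801486968994140625? NO
  n = 5394: C(5394, 10) = 5697982524930156243149785372878; 5697982524930156243149785372878 < 5684341886080801486968994140625? NO
The largest n with C(n, 10) < 5684341886080801486968994140625 is n = 5392 (where E[X] = 5676873040158402483252283957448/5684341886080801486968994140625 ≈ 0.999). Hence R_5(10) > 5392, i.e. R_5(10) ≥ 5393.

Largest n = 5392; hence R_5(10) > 5392.


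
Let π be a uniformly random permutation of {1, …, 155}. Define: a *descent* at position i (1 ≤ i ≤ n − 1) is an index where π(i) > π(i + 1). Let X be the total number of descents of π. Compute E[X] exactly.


Write X = Σ X_I over i = 1, …, 154, with X_I the indicator of one descent.
There are 154 indicators.
For each fixed i, the pair (π(i), π(i+1)) is a uniformly random ordered pair of distinct values from {1, …, 155}; by symmetry P[π(i) > π(i+1)] = 1/2.
By linearity: E[X] = 154 · (1/2) = (155 − 1) · (1/2) = 77 ≈ 77.00000.

E[X] = 77 = 77.00000.


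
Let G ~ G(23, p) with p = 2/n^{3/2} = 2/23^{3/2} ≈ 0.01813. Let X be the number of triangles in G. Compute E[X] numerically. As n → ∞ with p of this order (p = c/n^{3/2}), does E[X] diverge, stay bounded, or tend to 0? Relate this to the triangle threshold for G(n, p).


Number of potential triangles: C(23, 3) = 1771.
Each occurs with probability p³ ≈ (0.01813)³ ≈ 5.960940e-06.
By linearity: E[X] = C(23, 3)·p³ ≈ 1771 · 5.960940e-06 ≈ 0.0106.
Since α = 3/2 > 1, p = c/n^{3/2} = o(1/n) is below the triangle threshold p ~ 1/n. Asymptotically E[X] ~ (c³/6)·n^{3(1−α)} = (2³/6)·n^{-1.5} → 0, so by Markov's inequality G has no triangles w.h.p.

E[X] ≈ 0.0106; in regime p = Θ(1/n^{3/2}) E[X] tends to 0 (below the triangle threshold p ~ 1/n).


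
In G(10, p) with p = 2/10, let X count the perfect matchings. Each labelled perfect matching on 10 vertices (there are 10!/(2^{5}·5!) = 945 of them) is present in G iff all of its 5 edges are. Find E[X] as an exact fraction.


K_10 has 10!/(2^{5}·5!) = 945 labelled perfect matchings.
For each such perfect matching H, let X_H = 1 if all 5 edges of H are present in G. Then P[X_H = 1] = p^{5} = (1/5)^{5} = 1/3125.
By linearity of expectation: E[X] = Σ_H E[X_H] = 945 · p^{5} = 945 · 1/3125 = 189/625.
Numerically: E[X] ≈ 0.3024.

E[X] = 945 · (1/5)^{5} = 189/625 ≈ 0.3024.


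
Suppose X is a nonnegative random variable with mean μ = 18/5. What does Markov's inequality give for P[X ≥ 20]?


μ = E[X] = 18/5, a = 20.
Markov: P[X ≥ 20] ≤ μ/a = (18/5)/20 = 9/50.
Numerically: ≈ 0.180000.
(Since a = 20 > μ = 3.600000, the bound 9/50 is < 1 and informative.)

P[X ≥ 20] ≤ 9/50 ≈ 0.180000.


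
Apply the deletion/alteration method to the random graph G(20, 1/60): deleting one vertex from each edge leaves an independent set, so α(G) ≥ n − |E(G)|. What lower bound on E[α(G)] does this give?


E[|E(G)|] = C(20, 2)·p = 190 · (1/60) = 19/6.
E[α(G)] ≥ n − E[|E(G)|] = 20 − 19/6 = 101/6.
Numerically: ≈ 16.83333.
(This is only a lower bound; the true E[α(G)] may be larger.)

E[α(G)] ≥ 101/6 ≈ 16.83333.


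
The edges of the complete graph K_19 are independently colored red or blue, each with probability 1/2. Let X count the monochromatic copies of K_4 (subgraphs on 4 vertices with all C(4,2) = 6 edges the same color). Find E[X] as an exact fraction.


Let X = Σ_S X_S over the C(19, 4) = 3876 subsets S of size 4, where X_S = 1 if the K_4 on S is monochromatic.
For a fixed S, the K_4 on S has C(4, 2) = 6 edges. P[all 6 edges red] = (1/2)^6, and likewise for blue, so P[monochromatic] = 2·(1/2)^6 = 2^{1 − 6} = 1/32.
By linearity: E[X] = C(19, 4) · 2^{1 − 6} = 3876 · 1/32 = 969/8.
Numerically: E[X] ≈ 121.125000.

E[X] = C(19,4)·2^(1−C(4,2)) = 969/8 ≈ 121.125000.


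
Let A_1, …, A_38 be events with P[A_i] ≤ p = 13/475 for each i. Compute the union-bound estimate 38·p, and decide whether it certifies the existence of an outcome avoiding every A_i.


Union bound: P[∪_{i=1}^{38} A_i] ≤ Σ_i P[A_i] ≤ 38·p = 38·(13/475) = 26/25.
Numerically: 26/25 ≈ 1.04000.
Is 26/25 < 1? NO.
Since the bound 26/25 is ≥ 1, the union bound is uninformative here; it does NOT by itself certify existence.

38·p = 26/25 ≈ 1.04000; existence NOT certified by the union bound.


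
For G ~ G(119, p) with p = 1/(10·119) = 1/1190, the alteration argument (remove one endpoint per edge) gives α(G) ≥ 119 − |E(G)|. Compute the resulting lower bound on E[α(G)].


E[|E(G)|] = C(119, 2)·p = 7021 · (1/1190) = 59/10.
E[α(G)] ≥ n − E[|E(G)|] = 119 − 59/10 = 1131/10.
Numerically: ≈ 113.10000.
(This is only a lower bound; the true E[α(G)] may be larger.)

E[α(G)] ≥ 1131/10 ≈ 113.10000.


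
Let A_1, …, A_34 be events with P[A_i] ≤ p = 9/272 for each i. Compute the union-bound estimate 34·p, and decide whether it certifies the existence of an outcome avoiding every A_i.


Union bound: P[∪_{i=1}^{34} A_i] ≤ Σ_i P[A_i] ≤ 34·p = 34·(9/272) = 9/8.
Numerically: 9/8 ≈ 1.12500.
Is 9/8 < 1? NO.
Since the bound 9/8 is ≥ 1, the union bound is uninformative here; it does NOT by itself certify existence.

34·p = 9/8 ≈ 1.12500; existence NOT certified by the union bound.


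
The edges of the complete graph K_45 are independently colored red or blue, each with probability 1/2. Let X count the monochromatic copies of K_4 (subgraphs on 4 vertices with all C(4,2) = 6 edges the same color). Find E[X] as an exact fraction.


Let X = Σ_S X_S over the C(45, 4) = 148995 subsets S of size 4, where X_S = 1 if the K_4 on S is monochromatic.
For a fixed S, the K_4 on S has C(4, 2) = 6 edges. P[all 6 edges red] = (1/2)^6, and likewise for blue, so P[monochromatic] = 2·(1/2)^6 = 2^{1 − 6} = 1/32.
By linearity of expectation: E[X] = C(45, 4) · 2^{1 − 6} = 148995 · 1/32 = 148995/32.
Numerically: E[X] ≈ 4656.093750.

E[X] = C(45,4)·2^(1−C(4,2)) = 148995/32 ≈ 4656.093750.


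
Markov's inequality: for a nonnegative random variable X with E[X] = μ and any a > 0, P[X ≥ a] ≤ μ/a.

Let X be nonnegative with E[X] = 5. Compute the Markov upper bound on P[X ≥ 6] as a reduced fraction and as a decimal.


μ = E[X] = 5, a = 6.
Markov: P[X ≥ 6] ≤ μ/a = (5)/6 = 5/6.
Numerically: ≈ 0.8333.
(Since a = 6 > μ = 5.0000, the bound 5/6 is < 1 and informative.)

P[X ≥ 6] ≤ 5/6 ≈ 0.8333.


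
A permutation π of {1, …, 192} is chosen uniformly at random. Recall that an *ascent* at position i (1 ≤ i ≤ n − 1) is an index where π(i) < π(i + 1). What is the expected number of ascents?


Write X = Σ X_I over i = 1, …, 191, with X_I the indicator of one ascent.
There are 191 indicators.
For each fixed i, the pair (π(i), π(i+1)) is a uniformly random ordered pair of distinct values from {1, …, 192}; by symmetry P[π(i) < π(i+1)] = 1/2.
By linearity: E[X] = 191 · (1/2) = (192 − 1) · (1/2) = 191/2 ≈ 95.500000.

E[X] = 191/2 = 95.500000.


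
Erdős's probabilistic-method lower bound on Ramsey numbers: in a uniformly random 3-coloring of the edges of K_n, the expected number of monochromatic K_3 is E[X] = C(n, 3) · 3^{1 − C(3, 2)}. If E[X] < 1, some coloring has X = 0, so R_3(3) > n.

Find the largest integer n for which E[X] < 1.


We need C(n, 3) · 3^{1 − 3} < 1, i.e. C(n, 3) < 3^{3 − 1} = 9.
Check values of n near the boundary:
  n = 3: C(3, 3) = 1; 1 < 9? YES
  n = 4: C(4, 3) = 4; 4 < 9? YES
  n = 5: C(5, 3) = 10; 10 < 9? NO
The largest n with C(n, 3) < 9 is n = 4 (where E[X] = 4/9 ≈ 0.4444444). Hence R_3(3) > 4, i.e. R_3(3) ≥ 5.

Largest n = 4; hence R_3(3) > 4.


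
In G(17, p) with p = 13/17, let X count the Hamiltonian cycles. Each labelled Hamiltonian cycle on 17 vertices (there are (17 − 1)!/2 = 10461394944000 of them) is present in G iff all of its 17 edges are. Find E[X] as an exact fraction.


K_17 has (17 − 1)!/2 = 10461394944000 labelled Hamiltonian cycles.
For each such Hamiltonian cycle H, let X_H = 1 if all 17 edges of H are present in G. Then P[X_H = 1] = p^{17} = (13/17)^{17} = 8650415919381337933/827240261886336764177.
By linearity of expectation: E[X] = Σ_H E[X_H] = 10461394944000 · p^{17} = 10461394944000 · 8650415919381337933/827240261886336764177 = 90495417362513040260241610752000/827240261886336764177.
Numerically: E[X] ≈ 1.09e+11.

E[X] = 10461394944000 · (13/17)^{17} = 90495417362513040260241610752000/827240261886336764177 ≈ 1.09e+11.


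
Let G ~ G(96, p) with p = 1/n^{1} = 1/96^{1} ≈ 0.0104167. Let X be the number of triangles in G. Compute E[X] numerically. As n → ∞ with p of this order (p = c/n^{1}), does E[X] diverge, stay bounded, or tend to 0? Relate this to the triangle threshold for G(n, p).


Number of potential triangles: C(96, 3) = 142880.
Each occurs with probability p³ ≈ (0.0104167)³ ≈ 1.13028067e-06.
By linearity: E[X] = C(96, 3)·p³ ≈ 142880 · 1.13028067e-06 ≈ 0.161495.
Here α = 1, so p = 1/n is exactly at the triangle threshold p ~ 1/n. Asymptotically E[X] → c³/6 = 1³/6 = 1/6 ≈ 0.166667, a bounded constant. In this regime the triangle count is asymptotically Poisson(c³/6).

E[X] ≈ 0.161495; in regime p = Θ(1/n^{1}) E[X] stays bounded (at the triangle threshold p ~ 1/n).


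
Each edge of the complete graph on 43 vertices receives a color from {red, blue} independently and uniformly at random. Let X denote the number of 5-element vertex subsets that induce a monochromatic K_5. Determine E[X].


Let X = Σ_S X_S over the C(43, 5) = 962598 subsets S of size 5, where X_S = 1 if the K_5 on S is monochromatic.
For a fixed S, the K_5 on S has C(5, 2) = 10 edges. P[all 10 edges red] = (1/2)^10, and likewise for blue, so P[monochromatic] = 2·(1/2)^10 = 2^{1 − 10} = 1/512.
By linearity of expectation: E[X] = C(43, 5) · 2^{1 − 10} = 962598 · 1/512 = 481299/256.
Numerically: E[X] ≈ 1880.0742.

E[X] = C(43,5)·2^(1−C(5,2)) = 481299/256 ≈ 1880.0742.


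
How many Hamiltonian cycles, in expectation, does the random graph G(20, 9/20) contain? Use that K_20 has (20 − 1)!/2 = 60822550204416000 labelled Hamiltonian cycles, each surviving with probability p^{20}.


K_20 has (20 − 1)!/2 = 60822550204416000 labelled Hamiltonian cycles.
For each such Hamiltonian cycle H, let X_H = 1 if all 20 edges of H are present in G. Then P[X_H = 1] = p^{20} = (9/20)^{20} = 12157665459056928801/104857600000000000000000000.
By linearity of expectation: E[X] = Σ_H E[X_H] = 60822550204416000 · p^{20} = 60822550204416000 · 12157665459056928801/104857600000000000000000000 = 180532279724605553545860280221/25600000000000000000.
Numerically: E[X] ≈ 7.052e+09.

E[X] = 60822550204416000 · (9/20)^{20} = 180532279724605553545860280221/25600000000000000000 ≈ 7.052e+09.


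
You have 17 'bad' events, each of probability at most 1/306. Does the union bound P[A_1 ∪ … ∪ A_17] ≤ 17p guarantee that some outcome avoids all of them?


Union bound: P[∪_{i=1}^{17} A_i] ≤ Σ_i P[A_i] ≤ 17·p = 17·(1/306) = 1/18.
Numerically: 1/18 ≈ 0.05556.
Is 1/18 < 1? YES.
Since P[∪ A_i] ≤ 1/18 < 1, the complement has P[∩ A_i^c] ≥ 1 − 1/18 = 17/18 > 0, so some outcome avoids every A_i.

17·p = 1/18 ≈ 0.05556; existence CERTIFIED by the union bound.


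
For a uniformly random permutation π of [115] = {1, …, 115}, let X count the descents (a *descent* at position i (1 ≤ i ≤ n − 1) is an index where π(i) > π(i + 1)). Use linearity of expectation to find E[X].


Write X = Σ X_I over i = 1, …, 114, with X_I the indicator of one descent.
There are 114 indicators.
For each fixed i, the pair (π(i), π(i+1)) is a uniformly random ordered pair of distinct values from {1, …, 115}; by symmetry P[π(i) > π(i+1)] = 1/2.
By linearity: E[X] = 114 · (1/2) = (115 − 1) · (1/2) = 57 ≈ 57.0000.

E[X] = 57 = 57.0000.


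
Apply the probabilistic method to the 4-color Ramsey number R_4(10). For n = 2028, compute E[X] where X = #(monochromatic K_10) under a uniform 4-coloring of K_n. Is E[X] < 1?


E[X] = C(2028, 10) · 4^{1 − 45} = 317149973285521499299300410 · 4^{−44} = 317149973285521499299300410/309485009821345068724781056.
As a reduced fraction: E[X] = 158574986642760749649650205/154742504910672534362390528 ≈ 1.024767.
Is E[X] < 1? NO.
Since E[X] ≥ 1, the first-moment bound is inconclusive at n = 2028; it does NOT by itself certify R_4(10) > 2028.

E[X] = 158574986642760749649650205/154742504910672534362390528 ≈ 1.024767; E[X] ≥ 1; first-moment method inconclusive here.


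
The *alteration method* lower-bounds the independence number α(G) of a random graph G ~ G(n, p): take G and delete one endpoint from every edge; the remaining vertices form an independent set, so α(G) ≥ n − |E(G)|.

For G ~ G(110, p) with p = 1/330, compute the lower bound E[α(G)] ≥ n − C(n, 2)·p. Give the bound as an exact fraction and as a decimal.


E[|E(G)|] = C(110, 2)·p = 5995 · (1/330) = 109/6.
E[α(G)] ≥ n − E[|E(G)|] = 110 − 109/6 = 551/6.
Numerically: ≈ 91.833.
(This is only a lower bound; the true E[α(G)] may be larger.)

E[α(G)] ≥ 551/6 ≈ 91.833.


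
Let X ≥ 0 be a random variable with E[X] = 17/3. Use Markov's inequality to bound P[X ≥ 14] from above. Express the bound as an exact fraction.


μ = E[X] = 17/3, a = 14.
Markov: P[X ≥ 14] ≤ μ/a = (17/3)/14 = 17/42.
Numerically: ≈ 0.404762.
(Since a = 14 > μ = 5.666667, the bound 17/42 is < 1 and informative.)

P[X ≥ 14] ≤ 17/42 ≈ 0.404762.


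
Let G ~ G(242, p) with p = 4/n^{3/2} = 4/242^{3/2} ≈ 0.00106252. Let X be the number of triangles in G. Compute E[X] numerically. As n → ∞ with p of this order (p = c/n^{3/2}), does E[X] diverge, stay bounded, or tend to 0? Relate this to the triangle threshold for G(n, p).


Number of potential triangles: C(242, 3) = 2332880.
Each occurs with probability p³ ≈ (0.00106252)³ ≈ 1.19952921e-09.
By linearity: E[X] = C(242, 3)·p³ ≈ 2332880 · 1.19952921e-09 ≈ 0.002798.
Since α = 3/2 > 1, p = c/n^{3/2} = o(1/n) is below the triangle threshold p ~ 1/n. Asymptotically E[X] ~ (c³/6)·n^{3(1−α)} = (4³/6)·n^{-1.5} → 0, so by Markov's inequality G has no triangles w.h.p.

E[X] ≈ 0.002798; in regime p = Θ(1/n^{3/2}) E[X] tends to 0 (below the triangle threshold p ~ 1/n).


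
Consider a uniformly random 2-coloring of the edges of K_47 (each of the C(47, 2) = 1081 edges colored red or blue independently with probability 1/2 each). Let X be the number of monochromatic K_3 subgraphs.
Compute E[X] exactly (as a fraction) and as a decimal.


Let X = Σ_S X_S over the C(47, 3) = 16215 subsets S of size 3, where X_S = 1 if the K_3 on S is monochromatic.
For a fixed S, the K_3 on S has C(3, 2) = 3 edges. P[all 3 edges red] = (1/2)^3, and likewise for blue, so P[monochromatic] = 2·(1/2)^3 = 2^{1 − 3} = 1/4.
By linearity: E[X] = C(47, 3) · 2^{1 − 3} = 16215 · 1/4 = 16215/4.
Numerically: E[X] ≈ 4053.7500.

E[X] = C(47,3)·2^(1−C(3,2)) = 16215/4 ≈ 4053.7500.


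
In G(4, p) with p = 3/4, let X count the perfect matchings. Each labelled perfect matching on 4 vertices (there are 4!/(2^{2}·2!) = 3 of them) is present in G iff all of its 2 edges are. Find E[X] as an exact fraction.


K_4 has 4!/(2^{2}·2!) = 3 labelled perfect matchings.
For each such perfect matching H, let X_H = 1 if all 2 edges of H are present in G. Then P[X_H = 1] = p^{2} = (3/4)^{2} = 9/16.
By linearity of expectation: E[X] = Σ_H E[X_H] = 3 · p^{2} = 3 · 9/16 = 27/16.
Numerically: E[X] ≈ 1.6875.

E[X] = 3 · (3/4)^{2} = 27/16 ≈ 1.6875.


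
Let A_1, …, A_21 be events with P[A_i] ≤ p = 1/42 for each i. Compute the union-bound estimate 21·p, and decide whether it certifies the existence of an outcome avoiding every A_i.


Union bound: P[∪_{i=1}^{21} A_i] ≤ Σ_i P[A_i] ≤ 21·p = 21·(1/42) = 1/2.
Numerically: 1/2 ≈ 0.500.
Is 1/2 < 1? YES.
Since P[∪ A_i] ≤ 1/2 < 1, the complement has P[∩ A_i^c] ≥ 1 − 1/2 = 1/2 > 0, so some outcome avoids every A_i.

21·p = 1/2 ≈ 0.500; existence CERTIFIED by the union bound.


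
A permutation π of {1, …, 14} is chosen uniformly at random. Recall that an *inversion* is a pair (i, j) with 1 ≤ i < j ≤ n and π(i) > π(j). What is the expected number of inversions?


Write X = Σ X_I over the C(14, 2) = 91 pairs i < j, with X_I the indicator of one inversion.
There are 91 indicators.
For each fixed pair i < j, the values π(i) and π(j) are two distinct elements of {1, …, 14} in uniformly random order; by symmetry P[π(i) > π(j)] = 1/2.
By linearity: E[X] = 91 · (1/2) = C(14, 2) · (1/2) = 91/2 = 91/2 ≈ 45.500000.

E[X] = 91/2 = 45.500000.


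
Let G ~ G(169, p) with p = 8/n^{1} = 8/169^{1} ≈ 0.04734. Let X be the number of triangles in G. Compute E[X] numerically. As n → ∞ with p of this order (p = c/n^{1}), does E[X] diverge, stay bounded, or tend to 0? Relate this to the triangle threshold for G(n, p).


Number of potential triangles: C(169, 3) = 790244.
Each occurs with probability p³ ≈ (0.04734)³ ≈ 1.060742e-04.
By linearity: E[X] = C(169, 3)·p³ ≈ 790244 · 1.060742e-04 ≈ 83.8245.
Here α = 1, so p = 8/n is exactly at the triangle threshold p ~ 1/n. Asymptotically E[X] → c³/6 = 8³/6 = 256/3 ≈ 85.3333, a bounded constant. In this regime the triangle count is asymptotically Poisson(c³/6).

E[X] ≈ 83.8245; in regime p = Θ(1/n^{1}) E[X] stays bounded (at the triangle threshold p ~ 1/n).


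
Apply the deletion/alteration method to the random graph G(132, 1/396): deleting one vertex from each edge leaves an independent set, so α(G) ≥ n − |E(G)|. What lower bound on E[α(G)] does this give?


E[|E(G)|] = C(132, 2)·p = 8646 · (1/396) = 131/6.
E[α(G)] ≥ n − E[|E(G)|] = 132 − 131/6 = 661/6.
Numerically: ≈ 110.166667.
(This is only a lower bound; the true E[α(G)] may be larger.)

E[α(G)] ≥ 661/6 ≈ 110.166667.


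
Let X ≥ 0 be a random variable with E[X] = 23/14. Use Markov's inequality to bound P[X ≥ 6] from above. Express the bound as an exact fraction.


μ = E[X] = 23/14, a = 6.
Markov: P[X ≥ 6] ≤ μ/a = (23/14)/6 = 23/84.
Numerically: ≈ 0.2738.
(Since a = 6 > μ = 1.6429, the bound 23/84 is < 1 and informative.)

P[X ≥ 6] ≤ 23/84 ≈ 0.2738.


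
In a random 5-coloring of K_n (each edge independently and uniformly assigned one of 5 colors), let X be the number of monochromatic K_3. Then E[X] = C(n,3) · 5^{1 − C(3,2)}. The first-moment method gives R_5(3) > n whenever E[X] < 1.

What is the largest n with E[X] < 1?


We need C(n, 3) · 5^{1 − 3} < 1, i.e. C(n, 3) < 5^{3 − 1} = 25.
Check values of n near the boundary:
  n = 3: C(3, 3) = 1; 1 < 25? YES
  n = 4: C(4, 3) = 4; 4 < 25? YES
  n = 5: C(5, 3) = 10; 10 < 25? YES
  n = 6: C(6, 3) = 20; 20 < 25? YES
  n = 7: C(7, 3) = 35; 35 < 25? NO
  n = 8: C(8, 3) = 56; 56 < 25? NO
  n = 9: C(9, 3) = 84; 84 < 25? NO
The largest n with C(n, 3) < 25 is n = 6 (where E[X] = 4/5 ≈ 0.800000). Hence R_5(3) > 6, i.e. R_5(3) ≥ 7.

Largest n = 6; hence R_5(3) > 6.


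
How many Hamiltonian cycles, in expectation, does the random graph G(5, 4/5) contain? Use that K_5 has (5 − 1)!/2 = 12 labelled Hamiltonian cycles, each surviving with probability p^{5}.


K_5 has (5 − 1)!/2 = 12 labelled Hamiltonian cycles.
For each such Hamiltonian cycle H, let X_H = 1 if all 5 edges of H are present in G. Then P[X_H = 1] = p^{5} = (4/5)^{5} = 1024/3125.
Summing the indicators: E[X] = Σ_H E[X_H] = 12 · p^{5} = 12 · 1024/3125 = 12288/3125.
Numerically: E[X] ≈ 3.932.

E[X] = 12 · (4/5)^{5} = 12288/3125 ≈ 3.932.


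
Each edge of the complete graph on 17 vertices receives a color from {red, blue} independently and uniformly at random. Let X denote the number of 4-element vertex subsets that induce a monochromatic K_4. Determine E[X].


Let X = Σ_S X_S over the C(17, 4) = 2380 subsets S of size 4, where X_S = 1 if the K_4 on S is monochromatic.
For a fixed S, the K_4 on S has C(4, 2) = 6 edges. P[all 6 edges red] = (1/2)^6, and likewise for blue, so P[monochromatic] = 2·(1/2)^6 = 2^{1 − 6} = 1/32.
Summing: E[X] = C(17, 4) · 2^{1 − 6} = 2380 · 1/32 = 595/8.
Numerically: E[X] ≈ 74.375000.

E[X] = C(17,4)·2^(1−C(4,2)) = 595/8 ≈ 74.375000.


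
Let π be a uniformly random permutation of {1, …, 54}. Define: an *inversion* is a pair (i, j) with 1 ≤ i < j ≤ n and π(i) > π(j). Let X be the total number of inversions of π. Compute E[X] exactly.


Write X = Σ X_I over the C(54, 2) = 1431 pairs i < j, with X_I the indicator of one inversion.
There are 1431 indicators.
For each fixed pair i < j, the values π(i) and π(j) are two distinct elements of {1, …, 54} in uniformly random order; by symmetry P[π(i) > π(j)] = 1/2.
By linearity: E[X] = 1431 · (1/2) = C(54, 2) · (1/2) = 1431/2 = 1431/2 ≈ 715.500000.

E[X] = 1431/2 = 715.500000.


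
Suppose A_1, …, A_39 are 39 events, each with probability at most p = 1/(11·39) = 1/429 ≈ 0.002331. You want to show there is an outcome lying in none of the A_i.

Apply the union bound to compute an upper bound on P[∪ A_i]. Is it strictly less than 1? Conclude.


Union bound: P[∪_{i=1}^{39} A_i] ≤ Σ_i P[A_i] ≤ 39·p = 39·(1/429) = 1/11.
Numerically: 1/11 ≈ 0.090909.
Is 1/11 < 1? YES.
Since P[∪ A_i] ≤ 1/11 < 1, the complement has P[∩ A_i^c] ≥ 1 − 1/11 = 10/11 > 0, so some outcome avoids every A_i.

39·p = 1/11 ≈ 0.090909; existence CERTIFIED by the union bound.


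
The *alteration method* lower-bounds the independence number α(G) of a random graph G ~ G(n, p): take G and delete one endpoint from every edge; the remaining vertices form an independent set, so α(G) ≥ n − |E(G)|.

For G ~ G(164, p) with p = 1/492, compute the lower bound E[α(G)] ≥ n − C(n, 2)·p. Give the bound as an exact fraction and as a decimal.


E[|E(G)|] = C(164, 2)·p = 13366 · (1/492) = 163/6.
E[α(G)] ≥ n − E[|E(G)|] = 164 − 163/6 = 821/6.
Numerically: ≈ 136.83333.
(This is only a lower bound; the true E[α(G)] may be larger.)

E[α(G)] ≥ 821/6 ≈ 136.83333.


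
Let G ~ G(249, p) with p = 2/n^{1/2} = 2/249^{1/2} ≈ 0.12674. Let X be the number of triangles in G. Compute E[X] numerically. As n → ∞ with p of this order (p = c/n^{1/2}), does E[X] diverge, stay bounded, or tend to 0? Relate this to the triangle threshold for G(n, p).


Number of potential triangles: C(249, 3) = 2542124.
Each occurs with probability p³ ≈ (0.12674)³ ≈ 2.0360618e-03.
By linearity: E[X] = C(249, 3)·p³ ≈ 2542124 · 2.0360618e-03 ≈ 5175.92169.
Since α = 1/2 < 1, p = c/n^{1/2} ≫ 1/n is above the triangle threshold p ~ 1/n. Asymptotically E[X] ~ (c³/6)·n^{3(1−α)} = (2³/6)·n^{1.5} → ∞; triangles are abundant w.h.p.

E[X] ≈ 5175.92169; in regime p = Θ(1/n^{1/2}) E[X] diverges (above the triangle threshold p ~ 1/n).


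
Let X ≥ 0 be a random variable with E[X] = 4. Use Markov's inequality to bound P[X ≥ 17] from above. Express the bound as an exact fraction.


μ = E[X] = 4, a = 17.
Markov: P[X ≥ 17] ≤ μ/a = (4)/17 = 4/17.
Numerically: ≈ 0.235.
(Since a = 17 > μ = 4.000, the bound 4/17 is < 1 and informative.)

P[X ≥ 17] ≤ 4/17 ≈ 0.235.


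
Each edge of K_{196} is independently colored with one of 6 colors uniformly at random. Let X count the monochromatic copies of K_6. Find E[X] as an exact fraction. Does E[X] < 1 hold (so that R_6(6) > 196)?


E[X] = C(196, 6) · 6^{1 − 15} = 72887293024 · 6^{−14} = 72887293024/78364164096.
As a reduced fraction: E[X] = 2277727907/2448880128 ≈ 0.9301100.
Is E[X] < 1? YES.
Since E[X] < 1, there exists a 6-coloring of K_{196} with no monochromatic K_6; hence R_6(6) > 196.

E[X] = 2277727907/2448880128 ≈ 0.9301100; E[X] < 1, so R_6(6) > 196.


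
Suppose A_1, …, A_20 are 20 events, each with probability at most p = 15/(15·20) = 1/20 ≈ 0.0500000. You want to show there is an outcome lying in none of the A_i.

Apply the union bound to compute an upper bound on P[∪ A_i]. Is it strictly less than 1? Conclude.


Union bound: P[∪_{i=1}^{20} A_i] ≤ Σ_i P[A_i] ≤ 20·p = 20·(1/20) = 1.
Numerically: 1 ≈ 1.0000000.
Is 1 < 1? NO.
Since the bound 1 is ≥ 1, the union bound is uninformative here; it does NOT by itself certify existence.

20·p = 1 ≈ 1.0000000; existence NOT certified by the union bound.


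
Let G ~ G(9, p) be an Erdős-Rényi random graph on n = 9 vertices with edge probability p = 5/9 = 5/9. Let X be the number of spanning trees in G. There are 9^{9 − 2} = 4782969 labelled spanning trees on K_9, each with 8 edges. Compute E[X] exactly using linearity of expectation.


K_9 has 9^{9 − 2} = 4782969 labelled spanning trees.
For each such spanning tree H, let X_H = 1 if all 8 edges of H are present in G. Then P[X_H = 1] = p^{8} = (5/9)^{8} = 390625/43046721.
Summing the indicators: E[X] = Σ_H E[X_H] = 4782969 · p^{8} = 4782969 · 390625/43046721 = 390625/9.
Numerically: E[X] ≈ 43402.8.

E[X] = 4782969 · (5/9)^{8} = 390625/9 ≈ 43402.8.


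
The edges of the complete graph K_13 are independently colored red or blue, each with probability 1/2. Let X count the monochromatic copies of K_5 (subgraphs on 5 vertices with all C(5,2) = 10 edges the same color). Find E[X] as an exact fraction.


Let X = Σ_S X_S over the C(13, 5) = 1287 subsets S of size 5, where X_S = 1 if the K_5 on S is monochromatic.
For a fixed S, the K_5 on S has C(5, 2) = 10 edges. P[all 10 edges red] = (1/2)^10, and likewise for blue, so P[monochromatic] = 2·(1/2)^10 = 2^{1 − 10} = 1/512.
By linearity: E[X] = C(13, 5) · 2^{1 − 10} = 1287 · 1/512 = 1287/512.
Numerically: E[X] ≈ 2.51367.

E[X] = C(13,5)·2^(1−C(5,2)) = 1287/512 ≈ 2.51367.


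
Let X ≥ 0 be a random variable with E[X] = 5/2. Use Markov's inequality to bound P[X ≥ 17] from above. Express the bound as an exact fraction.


μ = E[X] = 5/2, a = 17.
Markov: P[X ≥ 17] ≤ μ/a = (5/2)/17 = 5/34.
Numerically: ≈ 0.1471.
(Since a = 17 > μ = 2.5000, the bound 5/34 is < 1 and informative.)

P[X ≥ 17] ≤ 5/34 ≈ 0.1471.


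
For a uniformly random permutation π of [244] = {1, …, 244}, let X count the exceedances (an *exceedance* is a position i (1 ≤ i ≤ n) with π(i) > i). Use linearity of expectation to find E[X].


Write X = Σ_{i=1}^{244} X_i, where X_i = 1_{π(i) > i}.
For each fixed i, π(i) is uniform over {1, …, 244} (marginal of a uniform permutation), so P[π(i) > i] = (n − i)/n. Summing: Σ_{i=1}^{244} (n − i)/n = (0 + 1 + … + 243)/244 = 244(244 − 1)/(2·244) = (244 − 1)/2.
Hence E[X] = Σ_{i=1}^{244} (244 − i)/244 = 243/2 ≈ 121.50000.

E[X] = 243/2 = 121.50000.


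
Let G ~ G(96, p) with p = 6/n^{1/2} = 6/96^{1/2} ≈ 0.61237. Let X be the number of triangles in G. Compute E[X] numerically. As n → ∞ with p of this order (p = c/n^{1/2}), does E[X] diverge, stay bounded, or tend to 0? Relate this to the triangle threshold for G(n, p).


Number of potential triangles: C(96, 3) = 142880.
Each occurs with probability p³ ≈ (0.61237)³ ≈ 2.2963966e-01.
By linearity: E[X] = C(96, 3)·p³ ≈ 142880 · 2.2963966e-01 ≈ 32810.91510.
Since α = 1/2 < 1, p = c/n^{1/2} ≫ 1/n is above the triangle threshold p ~ 1/n. Asymptotically E[X] ~ (c³/6)·n^{3(1−α)} = (6³/6)·n^{1.5} → ∞; triangles are abundant w.h.p.

E[X] ≈ 32810.91510; in regime p = Θ(1/n^{1/2}) E[X] diverges (above the triangle threshold p ~ 1/n).


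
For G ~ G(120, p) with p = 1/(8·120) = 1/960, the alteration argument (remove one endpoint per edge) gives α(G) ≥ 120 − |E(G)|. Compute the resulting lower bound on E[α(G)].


E[|E(G)|] = C(120, 2)·p = 7140 · (1/960) = 119/16.
E[α(G)] ≥ n − E[|E(G)|] = 120 − 119/16 = 1801/16.
Numerically: ≈ 112.56250.
(This is only a lower bound; the true E[α(G)] may be larger.)

E[α(G)] ≥ 1801/16 ≈ 112.56250.


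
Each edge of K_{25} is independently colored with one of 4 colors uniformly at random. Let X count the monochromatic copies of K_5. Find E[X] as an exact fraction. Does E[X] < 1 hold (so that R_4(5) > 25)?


E[X] = C(25, 5) · 4^{1 − 10} = 53130 · 4^{−9} = 53130/262144.
As a reduced fraction: E[X] = 26565/131072 ≈ 0.202675.
Is E[X] < 1? YES.
Since E[X] < 1, there exists a 4-coloring of K_{25} with no monochromatic K_5; hence R_4(5) > 25.

E[X] = 26565/131072 ≈ 0.202675; E[X] < 1, so R_4(5) > 25.


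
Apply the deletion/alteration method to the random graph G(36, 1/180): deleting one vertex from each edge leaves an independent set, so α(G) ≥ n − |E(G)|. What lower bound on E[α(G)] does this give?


E[|E(G)|] = C(36, 2)·p = 630 · (1/180) = 7/2.
E[α(G)] ≥ n − E[|E(G)|] = 36 − 7/2 = 65/2.
Numerically: ≈ 32.50000.
(This is only a lower bound; the true E[α(G)] may be larger.)

E[α(G)] ≥ 65/2 ≈ 32.50000.


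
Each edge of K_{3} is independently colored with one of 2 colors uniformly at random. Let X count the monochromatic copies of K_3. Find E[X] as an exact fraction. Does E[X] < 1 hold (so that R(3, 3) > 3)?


E[X] = C(3, 3) · 2^{1 − 3} = 1 · 2^{−2} = 1/4.
As a reduced fraction: E[X] = 1/4 ≈ 0.25000.
Is E[X] < 1? YES.
Since E[X] < 1, there exists a 2-coloring of K_{3} with no monochromatic K_3; hence R(3, 3) > 3.

E[X] = 1/4 ≈ 0.25000; E[X] < 1, so R(3, 3) > 3.


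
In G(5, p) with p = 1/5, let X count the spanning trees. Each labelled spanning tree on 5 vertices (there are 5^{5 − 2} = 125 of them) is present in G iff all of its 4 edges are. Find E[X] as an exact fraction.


K_5 has 5^{5 − 2} = 125 labelled spanning trees.
For each such spanning tree H, let X_H = 1 if all 4 edges of H are present in G. Then P[X_H = 1] = p^{4} = (1/5)^{4} = 1/625.
By linearity of expectation: E[X] = Σ_H E[X_H] = 125 · p^{4} = 125 · 1/625 = 1/5.
Numerically: E[X] ≈ 0.2.

E[X] = 125 · (1/5)^{4} = 1/5 ≈ 0.2.
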